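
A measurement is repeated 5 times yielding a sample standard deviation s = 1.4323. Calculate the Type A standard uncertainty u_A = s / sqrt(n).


u_A = s / sqrt(n)
u_A = 1.4323 / sqrt(5)
u_A = 1.4323 / 2.236068
u_A = 0.6405

0.6405


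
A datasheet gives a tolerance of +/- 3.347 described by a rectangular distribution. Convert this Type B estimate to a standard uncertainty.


u_B = half_width / sqrt(3)
u_B = 3.347 / 1.7320508
u_B = 1.9324

1.9324


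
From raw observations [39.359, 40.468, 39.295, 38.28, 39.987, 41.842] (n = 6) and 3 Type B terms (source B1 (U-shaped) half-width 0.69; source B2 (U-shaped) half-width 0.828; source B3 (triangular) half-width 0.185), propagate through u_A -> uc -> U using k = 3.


mean = (39.359 + 40.468 + 39.295 + 38.28 + 39.987 + 41.842) / 6 = 39.87183333
s = sqrt(sum((x - mean)^2)/(n-1)) = 1.2148994
u_A = s / sqrt(n) = 1.2148994 / sqrt(6) = 0.4959806
u_B1 = 0.69 / sqrt(2) = 0.48790368
u_B2 = 0.828 / sqrt(2) = 0.58548441
u_B3 = 0.185 / sqrt(6) = 0.075525934
uc = sqrt(0.4959806^2 + 0.48790368^2 + 0.58548441^2 + 0.075525934^2) = 0.9124379
U = k * uc = 3 * 0.9124379
U = 2.7373

2.7373


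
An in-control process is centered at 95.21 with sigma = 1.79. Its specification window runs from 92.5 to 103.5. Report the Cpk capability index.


Cpu = (USL - mean) / (3*sigma) = (103.5 - 95.21) / (3*1.79) = 1.5438
Cpl = (mean - LSL) / (3*sigma) = (95.21 - 92.5) / (3*1.79) = 0.5047
Cpk = min(Cpu, Cpl) = 0.5047

0.5047


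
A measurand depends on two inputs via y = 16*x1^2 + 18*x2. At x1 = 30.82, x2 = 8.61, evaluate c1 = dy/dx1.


y = 16*x1^2 + 18*x2
dy/dx1 = 2*16*x1
Evaluate at x1 = 30.82: c1 = 32 * 30.82
c1 = 986.2400

986.2400


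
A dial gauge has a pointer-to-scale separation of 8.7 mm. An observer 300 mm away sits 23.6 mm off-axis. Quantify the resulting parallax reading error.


error = h * offset / d
= 8.7 * 23.6 / 300
= 0.6844

0.6844


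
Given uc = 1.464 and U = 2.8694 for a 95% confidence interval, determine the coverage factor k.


k = U / uc
k = 2.8694 / 1.464
k = 1.96

1.96


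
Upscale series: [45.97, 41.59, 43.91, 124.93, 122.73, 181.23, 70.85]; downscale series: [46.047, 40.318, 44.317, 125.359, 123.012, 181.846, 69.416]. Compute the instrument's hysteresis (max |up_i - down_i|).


|45.97 - 46.047| = 0.0770
|41.59 - 40.318| = 1.2720
|43.91 - 44.317| = 0.4070
|124.93 - 125.359| = 0.4290
|122.73 - 123.012| = 0.2820
|181.23 - 181.846| = 0.6160
|70.85 - 69.416| = 1.4340
hysteresis = max(diffs) = 1.4340

1.4340


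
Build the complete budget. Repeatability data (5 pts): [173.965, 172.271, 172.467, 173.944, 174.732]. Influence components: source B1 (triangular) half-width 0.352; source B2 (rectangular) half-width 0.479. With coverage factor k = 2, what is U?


mean = (173.965 + 172.271 + 172.467 + 173.944 + 174.732) / 5 = 173.4758
s = sqrt(sum((x - mean)^2)/(n-1)) = 1.0613419
u_A = s / sqrt(n) = 1.0613419 / sqrt(5) = 0.47464653
u_B1 = 0.352 / sqrt(6) = 0.1437034
u_B2 = 0.479 / sqrt(3) = 0.27655078
uc = sqrt(0.47464653^2 + 0.1437034^2 + 0.27655078^2) = 0.56782068
U = k * uc = 2 * 0.56782068
U = 1.1356

1.1356


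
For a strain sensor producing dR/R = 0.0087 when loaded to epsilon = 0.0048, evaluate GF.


GF = (dR/R) / epsilon
= 0.0087 / 0.0048
= 1.8125

1.8125


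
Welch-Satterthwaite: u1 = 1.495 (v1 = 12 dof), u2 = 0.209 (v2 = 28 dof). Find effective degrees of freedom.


uc = sqrt(u1^2 + u2^2) = sqrt(1.495^2 + 0.209^2) = 1.5095383
v_eff = uc^4 / (u1^4/v1 + u2^4/v2)
= 1.5095383^4 / (1.495^4/12 + 0.209^4/28)
= 5.1925005 / 0.41634621
v_eff = 12.4716

12.4716


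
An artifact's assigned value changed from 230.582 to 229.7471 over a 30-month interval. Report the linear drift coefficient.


rate = (v2 - v1) / months
= (229.7471 - 230.582) / 30
= -0.8349 / 30
= -0.0278

-0.0278


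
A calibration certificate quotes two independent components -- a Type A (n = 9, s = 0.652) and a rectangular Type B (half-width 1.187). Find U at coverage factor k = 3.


u_A = s / sqrt(n) = 0.652 / sqrt(9) = 0.21733333
u_B = half_width / sqrt(3) = 1.187 / sqrt(3) = 0.68531477
uc = sqrt(u_A^2 + u_B^2) = sqrt(0.21733333^2 + 0.68531477^2) = 0.7189507
U = k * uc = 3 * 0.7189507
U = 2.1569

2.1569


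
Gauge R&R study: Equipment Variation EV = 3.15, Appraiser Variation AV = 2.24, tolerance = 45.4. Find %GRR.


GRR = sqrt(EV^2 + AV^2) = sqrt(3.15^2 + 2.24^2) = 3.8652426
%GRR = GRR / tol * 100 = 3.8652426 / 45.4 * 100
%GRR = 8.5138

8.5138


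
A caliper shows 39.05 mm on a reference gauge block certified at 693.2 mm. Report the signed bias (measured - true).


Systematic error = measured - true
= 39.05 - 693.2
= -654.1500

-654.1500


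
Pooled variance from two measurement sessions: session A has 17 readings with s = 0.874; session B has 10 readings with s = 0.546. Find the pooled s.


s_p = sqrt(((n1-1)*s1^2 + (n2-1)*s2^2) / (n1+n2-2))
numerator = (17-1)*0.874^2 + (10-1)*0.546^2 = 12.222016 + 2.683044 = 14.90506
denominator = 17 + 10 - 2 = 25
s_p^2 = 14.90506 / 25 = 0.5962024
s_p = sqrt(0.5962024) = 0.7721

0.7721


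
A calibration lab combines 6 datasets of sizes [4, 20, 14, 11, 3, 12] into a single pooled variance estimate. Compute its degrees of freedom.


nu = sum_i (n_i - 1)
nu = ((4 - 1) + (20 - 1) + (14 - 1) + (11 - 1) + (3 - 1) + (12 - 1))
nu = 3 + 19 + 13 + 10 + 2 + 11
nu = 58

58


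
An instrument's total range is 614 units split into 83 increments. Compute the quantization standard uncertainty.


resolution = range / divisions
resolution = 614 / 83 = 7.3975904
u_res = resolution / (2*sqrt(3))
u_res = 7.3975904 / 3.4641016
u_res = 2.1355

2.1355


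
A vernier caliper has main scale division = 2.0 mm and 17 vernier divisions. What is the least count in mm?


LC = MSD / n_div
= 2.0 / 17
= 0.1176

0.1176


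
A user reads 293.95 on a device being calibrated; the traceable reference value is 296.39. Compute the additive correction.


Correction = standard - reading
= 296.39 - 293.95
= 2.4400

2.4400


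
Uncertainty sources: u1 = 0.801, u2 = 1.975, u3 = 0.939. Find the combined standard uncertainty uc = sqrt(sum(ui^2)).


uc = sqrt(0.801^2 + 1.975^2 + 0.939^2)
uc = sqrt(5.423947)
uc = 2.3289

2.3289


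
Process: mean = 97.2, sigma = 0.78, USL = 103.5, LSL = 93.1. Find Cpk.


Cpu = (USL - mean) / (3*sigma) = (103.5 - 97.2) / (3*0.78) = 2.6923
Cpl = (mean - LSL) / (3*sigma) = (97.2 - 93.1) / (3*0.78) = 1.7521
Cpk = min(Cpu, Cpl) = 1.7521

1.7521


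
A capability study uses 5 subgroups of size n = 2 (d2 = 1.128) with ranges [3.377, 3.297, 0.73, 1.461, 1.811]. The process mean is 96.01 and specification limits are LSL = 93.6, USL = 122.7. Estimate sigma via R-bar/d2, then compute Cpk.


R_bar = (3.377 + 3.297 + 0.73 + 1.461 + 1.811) / 5 = 2.1352
sigma = R_bar / d2 = 2.1352 / 1.128 = 1.8929078
Cp = (USL - LSL)/(6*sigma) = (122.7 - 93.6)/(6*1.8929078) = 2.5622
Cpu = (122.7 - 96.01)/(3*1.8929078) = 4.7000
Cpl = (96.01 - 93.6)/(3*1.8929078) = 0.4244
Cpk = min(Cpu, Cpl) = 0.4244

0.4244


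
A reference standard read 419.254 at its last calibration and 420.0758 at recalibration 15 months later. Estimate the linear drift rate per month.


rate = (v2 - v1) / months
= (420.0758 - 419.254) / 15
= 0.8218 / 15
= 0.0548

0.0548


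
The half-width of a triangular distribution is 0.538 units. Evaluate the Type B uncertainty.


u_B = half_width / sqrt(6)
u_B = 0.538 / 2.4494897
u_B = 0.2196

0.2196


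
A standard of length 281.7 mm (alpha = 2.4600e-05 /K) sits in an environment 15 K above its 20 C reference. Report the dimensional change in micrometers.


dL = L * alpha * dT
= 281.7 * 2.4600e-05 * 15
= 0.1039473 mm
dL_um = 0.1039473 * 1000 = 103.9473 um

103.9473


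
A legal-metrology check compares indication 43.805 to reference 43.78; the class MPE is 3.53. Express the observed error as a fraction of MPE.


e = indication - reference = 43.805 - 43.78 = 0.0250
|e| = 0.0250
ratio = |e| / MPE = 0.0250 / 3.53
ratio = 0.0071

0.0071


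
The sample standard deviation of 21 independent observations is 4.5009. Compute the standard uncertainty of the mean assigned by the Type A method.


u_A = s / sqrt(n)
u_A = 4.5009 / sqrt(21)
u_A = 4.5009 / 4.5825757
u_A = 0.9822

0.9822


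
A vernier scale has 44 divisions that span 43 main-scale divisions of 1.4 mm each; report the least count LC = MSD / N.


LC = MSD / n_div
= 1.4 / 44
= 0.0318

0.0318


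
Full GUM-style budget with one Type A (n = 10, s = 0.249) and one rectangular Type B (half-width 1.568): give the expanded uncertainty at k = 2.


u_A = s / sqrt(n) = 0.249 / sqrt(10) = 0.078740714
u_B = half_width / sqrt(3) = 1.568 / sqrt(3) = 0.90528522
uc = sqrt(u_A^2 + u_B^2) = sqrt(0.078740714^2 + 0.90528522^2) = 0.90870316
U = k * uc = 2 * 0.90870316
U = 1.8174

1.8174


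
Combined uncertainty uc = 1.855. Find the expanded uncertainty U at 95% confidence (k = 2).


U = k * uc
U = 2 * 1.855
U = 3.7100

3.7100


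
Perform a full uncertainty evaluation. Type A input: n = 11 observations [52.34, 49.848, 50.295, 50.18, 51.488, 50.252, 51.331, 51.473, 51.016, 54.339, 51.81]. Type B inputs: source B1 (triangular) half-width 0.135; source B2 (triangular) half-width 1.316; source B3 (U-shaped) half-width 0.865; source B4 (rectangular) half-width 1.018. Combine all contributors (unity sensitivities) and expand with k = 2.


mean = (52.34 + 49.848 + 50.295 + 50.18 + 51.488 + 50.252 + 51.331 + 51.473 + 51.016 + 54.339 + 51.81) / 11 = 51.30654545
s = sqrt(sum((x - mean)^2)/(n-1)) = 1.2725829
u_A = s / sqrt(n) = 1.2725829 / sqrt(11) = 0.38369818
u_B1 = 0.135 / sqrt(6) = 0.055113519
u_B2 = 1.316 / sqrt(6) = 0.53725475
u_B3 = 0.865 / sqrt(2) = 0.61164737
u_B4 = 1.018 / sqrt(3) = 0.58774257
uc = sqrt(0.38369818^2 + 0.055113519^2 + 0.53725475^2 + 0.61164737^2 + 0.58774257^2) = 1.076317
U = k * uc = 2 * 1.076317
U = 2.1526

2.1526


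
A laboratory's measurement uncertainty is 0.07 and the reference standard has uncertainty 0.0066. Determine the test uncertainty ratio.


TUR = u_lab / u_ref
= 0.07 / 0.0066
= 10.6061

10.6061


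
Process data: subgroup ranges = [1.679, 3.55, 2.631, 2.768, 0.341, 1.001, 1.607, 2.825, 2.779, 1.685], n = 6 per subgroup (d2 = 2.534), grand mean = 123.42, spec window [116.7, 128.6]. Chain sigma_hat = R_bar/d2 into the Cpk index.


R_bar = (1.679 + 3.55 + 2.631 + 2.768 + 0.341 + 1.001 + 1.607 + 2.825 + 2.779 + 1.685) / 10 = 2.0866
sigma = R_bar / d2 = 2.0866 / 2.534 = 0.8234412
Cp = (USL - LSL)/(6*sigma) = (128.6 - 116.7)/(6*0.8234412) = 2.4086
Cpu = (128.6 - 123.42)/(3*0.8234412) = 2.0969
Cpl = (123.42 - 116.7)/(3*0.8234412) = 2.7203
Cpk = min(Cpu, Cpl) = 2.0969

2.0969


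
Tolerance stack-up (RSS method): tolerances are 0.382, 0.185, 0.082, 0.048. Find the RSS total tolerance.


RSS = sqrt(0.382^2 + 0.185^2 + 0.082^2 + 0.048^2)
= sqrt(0.189177)
= 0.4349

0.4349


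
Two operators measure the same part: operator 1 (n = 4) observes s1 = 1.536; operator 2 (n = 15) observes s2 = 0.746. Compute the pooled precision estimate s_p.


s_p = sqrt(((n1-1)*s1^2 + (n2-1)*s2^2) / (n1+n2-2))
numerator = (4-1)*1.536^2 + (15-1)*0.746^2 = 7.077888 + 7.791224 = 14.869112
denominator = 4 + 15 - 2 = 17
s_p^2 = 14.869112 / 17 = 0.87465365
s_p = sqrt(0.87465365) = 0.9352

0.9352


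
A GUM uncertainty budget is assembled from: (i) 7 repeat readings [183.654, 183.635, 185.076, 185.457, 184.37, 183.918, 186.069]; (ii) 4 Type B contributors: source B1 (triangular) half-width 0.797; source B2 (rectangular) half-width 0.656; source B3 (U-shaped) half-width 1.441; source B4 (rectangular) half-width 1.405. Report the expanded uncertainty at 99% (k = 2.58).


mean = (183.654 + 183.635 + 185.076 + 185.457 + 184.37 + 183.918 + 186.069) / 7 = 184.597
s = sqrt(sum((x - mean)^2)/(n-1)) = 0.95420892
u_A = s / sqrt(n) = 0.95420892 / sqrt(7) = 0.36065707
u_B1 = 0.797 / sqrt(6) = 0.32537389
u_B2 = 0.656 / sqrt(3) = 0.37874178
u_B3 = 1.441 / sqrt(2) = 1.0189409
u_B4 = 1.405 / sqrt(3) = 0.81117713
uc = sqrt(0.36065707^2 + 0.32537389^2 + 0.37874178^2 + 1.0189409^2 + 0.81117713^2) = 1.4407067
U = k * uc = 2.58 * 1.4407067
U = 3.7170

3.7170


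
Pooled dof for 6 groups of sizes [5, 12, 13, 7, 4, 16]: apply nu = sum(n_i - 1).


nu = sum_i (n_i - 1)
nu = ((5 - 1) + (12 - 1) + (13 - 1) + (7 - 1) + (4 - 1) + (16 - 1))
nu = 4 + 11 + 12 + 6 + 3 + 15
nu = 51

51


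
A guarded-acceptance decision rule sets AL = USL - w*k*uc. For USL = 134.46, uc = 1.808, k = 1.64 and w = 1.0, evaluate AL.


U = k * uc = 1.64 * 1.808 = 2.96512
guard band g = w * U = 1.0 * 2.96512 = 2.96512
AL = USL - g = 134.46 - 2.96512
AL = 131.4949

131.4949


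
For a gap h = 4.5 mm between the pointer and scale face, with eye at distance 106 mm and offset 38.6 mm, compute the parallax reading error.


error = h * offset / d
= 4.5 * 38.6 / 106
= 1.6387

1.6387


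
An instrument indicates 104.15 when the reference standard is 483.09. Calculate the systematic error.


Systematic error = measured - true
= 104.15 - 483.09
= -378.9400

-378.9400


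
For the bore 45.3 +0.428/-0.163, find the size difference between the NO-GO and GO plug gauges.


GO = nominal - lower_tol (smallest hole = maximum material condition)
GO = 45.3 - 0.163 = 45.137
NO-GO = nominal + upper_tol (largest hole = least material condition)
NO-GO = 45.3 + 0.428 = 45.728
spread = NO-GO - GO = 45.728 - 45.137 = 0.5910

0.5910


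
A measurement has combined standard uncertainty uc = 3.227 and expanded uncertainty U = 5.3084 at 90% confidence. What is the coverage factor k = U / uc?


k = U / uc
k = 5.3084 / 3.227
k = 1.645

1.645


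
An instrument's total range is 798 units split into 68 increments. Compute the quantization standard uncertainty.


resolution = range / divisions
resolution = 798 / 68 = 11.735294
u_res = resolution / (2*sqrt(3))
u_res = 11.735294 / 3.4641016
u_res = 3.3877

3.3877


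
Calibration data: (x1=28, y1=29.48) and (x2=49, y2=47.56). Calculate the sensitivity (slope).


slope = (y2 - y1) / (x2 - x1)
= (47.56 - 29.48) / (49 - 28)
= 18.0800 / 21
= 0.8610

0.8610


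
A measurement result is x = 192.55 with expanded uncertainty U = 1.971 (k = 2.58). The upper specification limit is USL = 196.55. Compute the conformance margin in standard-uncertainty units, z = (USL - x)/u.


u = U / k = 1.971 / 2.58 = 0.76395349
margin = |USL - x| = |196.55 - 192.55| = 4
z = margin / u = 4 / 0.76395349
z = 5.2359

5.2359


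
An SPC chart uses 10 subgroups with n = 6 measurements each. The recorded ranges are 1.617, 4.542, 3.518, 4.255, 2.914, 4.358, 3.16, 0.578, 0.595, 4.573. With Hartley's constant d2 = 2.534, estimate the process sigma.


R_bar = (1.617 + 4.542 + 3.518 + 4.255 + 2.914 + 4.358 + 3.16 + 0.578 + 0.595 + 4.573) / 10
R_bar = 30.11 / 10 = 3.011
sigma_hat = R_bar / d2 = 3.011 / 2.534 = 1.1882

1.1882


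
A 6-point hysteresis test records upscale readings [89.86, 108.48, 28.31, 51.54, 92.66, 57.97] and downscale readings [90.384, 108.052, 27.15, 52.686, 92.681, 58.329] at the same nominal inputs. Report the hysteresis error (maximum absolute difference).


|89.86 - 90.384| = 0.5240
|108.48 - 108.052| = 0.4280
|28.31 - 27.15| = 1.1600
|51.54 - 52.686| = 1.1460
|92.66 - 92.681| = 0.0210
|57.97 - 58.329| = 0.3590
hysteresis = max(diffs) = 1.1600

1.1600


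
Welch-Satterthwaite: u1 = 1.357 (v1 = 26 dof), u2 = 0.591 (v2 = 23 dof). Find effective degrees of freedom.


uc = sqrt(u1^2 + u2^2) = sqrt(1.357^2 + 0.591^2) = 1.4801115
v_eff = uc^4 / (u1^4/v1 + u2^4/v2)
= 1.4801115^4 / (1.357^4/26 + 0.591^4/23)
= 4.7992982 / 0.13572478
v_eff = 35.3605

35.3605


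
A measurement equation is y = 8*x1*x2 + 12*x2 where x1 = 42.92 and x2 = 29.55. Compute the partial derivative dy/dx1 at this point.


y = 8*x1*x2 + 12*x2
dy/dx1 = 8*x2
Evaluate at x2 = 29.55: c1 = 8 * 29.55
c1 = 236.4000

236.4000


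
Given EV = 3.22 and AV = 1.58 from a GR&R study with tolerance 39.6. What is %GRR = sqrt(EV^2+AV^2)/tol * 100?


GRR = sqrt(EV^2 + AV^2) = sqrt(3.22^2 + 1.58^2) = 3.5867534
%GRR = GRR / tol * 100 = 3.5867534 / 39.6 * 100
%GRR = 9.0575

9.0575


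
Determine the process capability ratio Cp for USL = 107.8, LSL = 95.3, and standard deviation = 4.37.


Cp = (USL - LSL) / (6 * sigma)
= (107.8 - 95.3) / (6 * 4.37)
= 12.5000 / 26.2200
= 0.4767

0.4767


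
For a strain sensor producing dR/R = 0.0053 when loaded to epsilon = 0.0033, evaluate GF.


GF = (dR/R) / epsilon
= 0.0053 / 0.0033
= 1.6061

1.6061


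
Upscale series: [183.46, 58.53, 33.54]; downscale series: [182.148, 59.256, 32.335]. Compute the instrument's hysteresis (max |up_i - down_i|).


|183.46 - 182.148| = 1.3120
|58.53 - 59.256| = 0.7260
|33.54 - 32.335| = 1.2050
hysteresis = max(diffs) = 1.3120

1.3120


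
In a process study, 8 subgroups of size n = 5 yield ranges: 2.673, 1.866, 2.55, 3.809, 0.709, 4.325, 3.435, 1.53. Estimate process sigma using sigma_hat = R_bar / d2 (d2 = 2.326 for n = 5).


R_bar = (2.673 + 1.866 + 2.55 + 3.809 + 0.709 + 4.325 + 3.435 + 1.53) / 8
R_bar = 20.897 / 8 = 2.612125
sigma_hat = R_bar / d2 = 2.612125 / 2.326 = 1.1230

1.1230


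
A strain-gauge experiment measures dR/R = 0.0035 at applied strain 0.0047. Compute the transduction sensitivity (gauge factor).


GF = (dR/R) / epsilon
= 0.0035 / 0.0047
= 0.7447

0.7447


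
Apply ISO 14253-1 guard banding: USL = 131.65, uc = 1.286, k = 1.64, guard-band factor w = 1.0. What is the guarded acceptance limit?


U = k * uc = 1.64 * 1.286 = 2.10904
guard band g = w * U = 1.0 * 2.10904 = 2.10904
AL = USL - g = 131.65 - 2.10904
AL = 129.5410

129.5410


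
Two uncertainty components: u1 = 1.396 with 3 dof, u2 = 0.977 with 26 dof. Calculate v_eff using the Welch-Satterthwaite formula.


uc = sqrt(u1^2 + u2^2) = sqrt(1.396^2 + 0.977^2) = 1.7039205
v_eff = uc^4 / (u1^4/v1 + u2^4/v2)
= 1.7039205^4 / (1.396^4/3 + 0.977^4/26)
= 8.4294126 / 1.3010046
v_eff = 6.4792

6.4792


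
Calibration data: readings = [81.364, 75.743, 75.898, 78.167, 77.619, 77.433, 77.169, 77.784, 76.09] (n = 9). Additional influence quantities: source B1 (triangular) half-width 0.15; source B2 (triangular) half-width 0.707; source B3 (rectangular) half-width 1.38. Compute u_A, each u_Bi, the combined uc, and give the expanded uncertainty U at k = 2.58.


mean = (81.364 + 75.743 + 75.898 + 78.167 + 77.619 + 77.433 + 77.169 + 77.784 + 76.09) / 9 = 77.47411111
s = sqrt(sum((x - mean)^2)/(n-1)) = 1.7036642
u_A = s / sqrt(n) = 1.7036642 / sqrt(9) = 0.56788807
u_B1 = 0.15 / sqrt(6) = 0.061237244
u_B2 = 0.707 / sqrt(6) = 0.28863154
u_B3 = 1.38 / sqrt(3) = 0.79674337
uc = sqrt(0.56788807^2 + 0.061237244^2 + 0.28863154^2 + 0.79674337^2) = 1.0219369
U = k * uc = 2.58 * 1.0219369
U = 2.6366

2.6366


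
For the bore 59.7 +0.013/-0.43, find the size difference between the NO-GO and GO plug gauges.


GO = nominal - lower_tol (smallest hole = maximum material condition)
GO = 59.7 - 0.43 = 59.27
NO-GO = nominal + upper_tol (largest hole = least material condition)
NO-GO = 59.7 + 0.013 = 59.713
spread = NO-GO - GO = 59.713 - 59.27 = 0.4430

0.4430


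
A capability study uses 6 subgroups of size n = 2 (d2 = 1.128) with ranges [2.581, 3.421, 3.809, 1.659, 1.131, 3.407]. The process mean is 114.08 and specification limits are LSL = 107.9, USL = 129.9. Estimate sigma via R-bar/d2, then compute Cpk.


R_bar = (2.581 + 3.421 + 3.809 + 1.659 + 1.131 + 3.407) / 6 = 2.668
sigma = R_bar / d2 = 2.668 / 1.128 = 2.3652482
Cp = (USL - LSL)/(6*sigma) = (129.9 - 107.9)/(6*2.3652482) = 1.5502
Cpu = (129.9 - 114.08)/(3*2.3652482) = 2.2295
Cpl = (114.08 - 107.9)/(3*2.3652482) = 0.8709
Cpk = min(Cpu, Cpl) = 0.8709

0.8709


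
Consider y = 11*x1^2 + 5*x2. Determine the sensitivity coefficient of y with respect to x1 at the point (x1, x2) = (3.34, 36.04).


y = 11*x1^2 + 5*x2
dy/dx1 = 2*11*x1
Evaluate at x1 = 3.34: c1 = 22 * 3.34
c1 = 73.4800

73.4800


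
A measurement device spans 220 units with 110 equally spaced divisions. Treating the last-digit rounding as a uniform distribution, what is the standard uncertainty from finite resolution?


resolution = range / divisions
resolution = 220 / 110 = 2
u_res = resolution / (2*sqrt(3))
u_res = 2 / 3.4641016
u_res = 0.5774

0.5774


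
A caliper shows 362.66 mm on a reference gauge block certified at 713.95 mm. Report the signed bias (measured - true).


Systematic error = measured - true
= 362.66 - 713.95
= -351.2900

-351.2900


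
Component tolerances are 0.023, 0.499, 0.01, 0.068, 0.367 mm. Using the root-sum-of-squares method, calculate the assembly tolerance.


RSS = sqrt(0.023^2 + 0.499^2 + 0.01^2 + 0.068^2 + 0.367^2)
= sqrt(0.388943)
= 0.6237

0.6237


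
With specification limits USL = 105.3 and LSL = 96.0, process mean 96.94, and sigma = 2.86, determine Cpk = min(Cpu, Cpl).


Cpu = (USL - mean) / (3*sigma) = (105.3 - 96.94) / (3*2.86) = 0.9744
Cpl = (mean - LSL) / (3*sigma) = (96.94 - 96.0) / (3*2.86) = 0.1096
Cpk = min(Cpu, Cpl) = 0.1096

0.1096


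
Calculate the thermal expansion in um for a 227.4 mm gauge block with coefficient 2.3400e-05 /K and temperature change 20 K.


dL = L * alpha * dT
= 227.4 * 2.3400e-05 * 20
= 0.1064232 mm
dL_um = 0.1064232 * 1000 = 106.4232 um

106.4232


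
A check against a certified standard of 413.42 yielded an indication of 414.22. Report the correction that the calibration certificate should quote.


Correction = standard - reading
= 413.42 - 414.22
= -0.8000

-0.8000


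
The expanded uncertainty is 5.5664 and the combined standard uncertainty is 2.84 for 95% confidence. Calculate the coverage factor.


k = U / uc
k = 5.5664 / 2.84
k = 1.96

1.96


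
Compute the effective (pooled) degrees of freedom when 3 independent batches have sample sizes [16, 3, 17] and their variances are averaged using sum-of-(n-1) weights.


nu = sum_i (n_i - 1)
nu = ((16 - 1) + (3 - 1) + (17 - 1))
nu = 15 + 2 + 16
nu = 33

33


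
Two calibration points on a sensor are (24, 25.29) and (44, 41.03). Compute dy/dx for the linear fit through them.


slope = (y2 - y1) / (x2 - x1)
= (41.03 - 25.29) / (44 - 24)
= 15.7400 / 20
= 0.7870

0.7870


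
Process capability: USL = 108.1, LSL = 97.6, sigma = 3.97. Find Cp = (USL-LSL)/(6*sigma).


Cp = (USL - LSL) / (6 * sigma)
= (108.1 - 97.6) / (6 * 3.97)
= 10.5000 / 23.8200
= 0.4408

0.4408


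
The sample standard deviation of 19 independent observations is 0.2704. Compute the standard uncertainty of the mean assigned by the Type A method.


u_A = s / sqrt(n)
u_A = 0.2704 / sqrt(19)
u_A = 0.2704 / 4.3588989
u_A = 0.0620

0.0620


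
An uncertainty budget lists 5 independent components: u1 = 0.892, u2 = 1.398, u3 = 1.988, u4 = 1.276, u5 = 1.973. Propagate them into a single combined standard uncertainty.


uc = sqrt(0.892^2 + 1.398^2 + 1.988^2 + 1.276^2 + 1.973^2)
uc = sqrt(12.223117)
uc = 3.4962

3.4962


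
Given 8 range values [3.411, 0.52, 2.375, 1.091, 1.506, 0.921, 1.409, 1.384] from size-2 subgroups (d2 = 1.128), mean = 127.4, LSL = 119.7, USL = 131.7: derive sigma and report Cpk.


R_bar = (3.411 + 0.52 + 2.375 + 1.091 + 1.506 + 0.921 + 1.409 + 1.384) / 8 = 1.577125
sigma = R_bar / d2 = 1.577125 / 1.128 = 1.3981605
Cp = (USL - LSL)/(6*sigma) = (131.7 - 119.7)/(6*1.3981605) = 1.4305
Cpu = (131.7 - 127.4)/(3*1.3981605) = 1.0252
Cpl = (127.4 - 119.7)/(3*1.3981605) = 1.8357
Cpk = min(Cpu, Cpl) = 1.0252

1.0252


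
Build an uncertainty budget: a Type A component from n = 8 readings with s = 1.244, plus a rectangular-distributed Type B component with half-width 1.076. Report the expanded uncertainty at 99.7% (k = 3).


u_A = s / sqrt(n) = 1.244 / sqrt(8) = 0.43982042
u_B = half_width / sqrt(3) = 1.076 / sqrt(3) = 0.62122889
uc = sqrt(u_A^2 + u_B^2) = sqrt(0.43982042^2 + 0.62122889^2) = 0.76116183
U = k * uc = 3 * 0.76116183
U = 2.2835

2.2835


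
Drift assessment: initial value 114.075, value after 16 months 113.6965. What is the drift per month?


rate = (v2 - v1) / months
= (113.6965 - 114.075) / 16
= -0.3785 / 16
= -0.0237

-0.0237


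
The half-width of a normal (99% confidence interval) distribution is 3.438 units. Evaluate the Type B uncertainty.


u_B = half_width / 2.576
u_B = 3.438 / 2.576
u_B = 1.3346

1.3346


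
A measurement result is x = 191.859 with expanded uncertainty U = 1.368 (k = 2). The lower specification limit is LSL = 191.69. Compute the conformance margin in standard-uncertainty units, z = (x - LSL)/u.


u = U / k = 1.368 / 2 = 0.684
margin = |LSL - x| = |191.69 - 191.859| = 0.169
z = margin / u = 0.169 / 0.684
z = 0.2471

0.2471


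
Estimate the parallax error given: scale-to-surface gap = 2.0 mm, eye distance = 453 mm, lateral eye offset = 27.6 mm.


error = h * offset / d
= 2.0 * 27.6 / 453
= 0.1219

0.1219


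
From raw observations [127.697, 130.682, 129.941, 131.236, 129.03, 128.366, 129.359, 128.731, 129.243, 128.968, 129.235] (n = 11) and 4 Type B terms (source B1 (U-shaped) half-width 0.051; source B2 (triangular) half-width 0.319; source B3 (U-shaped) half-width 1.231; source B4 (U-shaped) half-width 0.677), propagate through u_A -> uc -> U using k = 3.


mean = (127.697 + 130.682 + 129.941 + 131.236 + 129.03 + 128.366 + 129.359 + 128.731 + 129.243 + 128.968 + 129.235) / 11 = 129.3170909
s = sqrt(sum((x - mean)^2)/(n-1)) = 1.0012738
u_A = s / sqrt(n) = 1.0012738 / sqrt(11) = 0.30189541
u_B1 = 0.051 / sqrt(2) = 0.036062446
u_B2 = 0.319 / sqrt(6) = 0.1302312
u_B3 = 1.231 / sqrt(2) = 0.87044845
u_B4 = 0.677 / sqrt(2) = 0.47871129
uc = sqrt(0.30189541^2 + 0.036062446^2 + 0.1302312^2 + 0.87044845^2 + 0.47871129^2) = 1.0470179
U = k * uc = 3 * 1.0470179
U = 3.1411

3.1411


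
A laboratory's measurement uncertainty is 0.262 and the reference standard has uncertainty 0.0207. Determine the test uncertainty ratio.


TUR = u_lab / u_ref
= 0.262 / 0.0207
= 12.6570

12.6570


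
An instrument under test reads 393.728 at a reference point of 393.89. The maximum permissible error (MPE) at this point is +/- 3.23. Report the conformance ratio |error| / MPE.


e = indication - reference = 393.728 - 393.89 = -0.1620
|e| = 0.1620
ratio = |e| / MPE = 0.1620 / 3.23
ratio = 0.0502

0.0502


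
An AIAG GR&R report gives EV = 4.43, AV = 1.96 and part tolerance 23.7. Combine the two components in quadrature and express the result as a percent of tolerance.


GRR = sqrt(EV^2 + AV^2) = sqrt(4.43^2 + 1.96^2) = 4.8442234
%GRR = GRR / tol * 100 = 4.8442234 / 23.7 * 100
%GRR = 20.4398

20.4398


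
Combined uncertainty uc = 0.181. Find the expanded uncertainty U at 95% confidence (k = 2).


U = k * uc
U = 2 * 0.181
U = 0.3620

0.3620


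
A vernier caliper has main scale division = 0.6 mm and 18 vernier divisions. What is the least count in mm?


LC = MSD / n_div
= 0.6 / 18
= 0.0333

0.0333


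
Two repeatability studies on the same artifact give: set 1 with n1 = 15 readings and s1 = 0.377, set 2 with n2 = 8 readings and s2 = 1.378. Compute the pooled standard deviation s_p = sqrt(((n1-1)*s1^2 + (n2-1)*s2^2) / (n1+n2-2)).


s_p = sqrt(((n1-1)*s1^2 + (n2-1)*s2^2) / (n1+n2-2))
numerator = (15-1)*0.377^2 + (8-1)*1.378^2 = 1.989806 + 13.292188 = 15.281994
denominator = 15 + 8 - 2 = 21
s_p^2 = 15.281994 / 21 = 0.727714
s_p = sqrt(0.727714) = 0.8531

0.8531


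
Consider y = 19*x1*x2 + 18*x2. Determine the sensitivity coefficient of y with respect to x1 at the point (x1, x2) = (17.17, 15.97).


y = 19*x1*x2 + 18*x2
dy/dx1 = 19*x2
Evaluate at x2 = 15.97: c1 = 19 * 15.97
c1 = 303.4300

303.4300


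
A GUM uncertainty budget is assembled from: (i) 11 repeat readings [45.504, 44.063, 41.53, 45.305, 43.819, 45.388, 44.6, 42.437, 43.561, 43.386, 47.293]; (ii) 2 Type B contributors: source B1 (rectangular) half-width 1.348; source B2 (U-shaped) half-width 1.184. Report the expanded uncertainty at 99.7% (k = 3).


mean = (45.504 + 44.063 + 41.53 + 45.305 + 43.819 + 45.388 + 44.6 + 42.437 + 43.561 + 43.386 + 47.293) / 11 = 44.26236364
s = sqrt(sum((x - mean)^2)/(n-1)) = 1.596514
u_A = s / sqrt(n) = 1.596514 / sqrt(11) = 0.48136708
u_B1 = 1.348 / sqrt(3) = 0.77826816
u_B2 = 1.184 / sqrt(2) = 0.83721443
uc = sqrt(0.48136708^2 + 0.77826816^2 + 0.83721443^2) = 1.2402998
U = k * uc = 3 * 1.2402998
U = 3.7209

3.7209


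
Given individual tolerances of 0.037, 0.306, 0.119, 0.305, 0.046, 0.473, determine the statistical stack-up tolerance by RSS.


RSS = sqrt(0.037^2 + 0.306^2 + 0.119^2 + 0.305^2 + 0.046^2 + 0.473^2)
= sqrt(0.428036)
= 0.6542

0.6542


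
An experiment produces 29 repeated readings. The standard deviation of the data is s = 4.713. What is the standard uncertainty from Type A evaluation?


u_A = s / sqrt(n)
u_A = 4.713 / sqrt(29)
u_A = 4.713 / 5.3851648
u_A = 0.8752

0.8752


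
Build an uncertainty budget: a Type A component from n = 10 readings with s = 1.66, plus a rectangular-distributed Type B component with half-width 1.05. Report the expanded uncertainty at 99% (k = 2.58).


u_A = s / sqrt(n) = 1.66 / sqrt(10) = 0.52493809
u_B = half_width / sqrt(3) = 1.05 / sqrt(3) = 0.60621778
uc = sqrt(u_A^2 + u_B^2) = sqrt(0.52493809^2 + 0.60621778^2) = 0.80191022
U = k * uc = 2.58 * 0.80191022
U = 2.0689

2.0689


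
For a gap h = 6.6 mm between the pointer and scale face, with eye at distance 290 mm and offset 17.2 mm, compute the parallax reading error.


error = h * offset / d
= 6.6 * 17.2 / 290
= 0.3914

0.3914


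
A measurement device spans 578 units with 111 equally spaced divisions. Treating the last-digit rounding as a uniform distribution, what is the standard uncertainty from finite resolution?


resolution = range / divisions
resolution = 578 / 111 = 5.2072072
u_res = resolution / (2*sqrt(3))
u_res = 5.2072072 / 3.4641016
u_res = 1.5032

1.5032


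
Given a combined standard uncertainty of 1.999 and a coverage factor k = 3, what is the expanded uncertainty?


U = k * uc
U = 3 * 1.999
U = 5.9970

5.9970


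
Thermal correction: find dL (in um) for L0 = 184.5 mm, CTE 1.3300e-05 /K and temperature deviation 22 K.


dL = L * alpha * dT
= 184.5 * 1.3300e-05 * 22
= 0.0539847 mm
dL_um = 0.0539847 * 1000 = 53.9847 um

53.9847


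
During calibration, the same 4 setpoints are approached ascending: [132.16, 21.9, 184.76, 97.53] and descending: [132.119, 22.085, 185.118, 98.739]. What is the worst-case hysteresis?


|132.16 - 132.119| = 0.0410
|21.9 - 22.085| = 0.1850
|184.76 - 185.118| = 0.3580
|97.53 - 98.739| = 1.2090
hysteresis = max(diffs) = 1.2090

1.2090


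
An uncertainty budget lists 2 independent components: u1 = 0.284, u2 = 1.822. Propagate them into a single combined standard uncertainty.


uc = sqrt(0.284^2 + 1.822^2)
uc = sqrt(3.40034)
uc = 1.8440

1.8440


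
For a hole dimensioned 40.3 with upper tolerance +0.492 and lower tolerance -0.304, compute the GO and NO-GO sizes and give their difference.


GO = nominal - lower_tol (smallest hole = maximum material condition)
GO = 40.3 - 0.304 = 39.996
NO-GO = nominal + upper_tol (largest hole = least material condition)
NO-GO = 40.3 + 0.492 = 40.792
spread = NO-GO - GO = 40.792 - 39.996 = 0.7960

0.7960


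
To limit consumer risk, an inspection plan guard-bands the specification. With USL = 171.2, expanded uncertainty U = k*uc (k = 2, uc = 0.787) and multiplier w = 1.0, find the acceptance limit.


U = k * uc = 2 * 0.787 = 1.574
guard band g = w * U = 1.0 * 1.574 = 1.574
AL = USL - g = 171.2 - 1.574
AL = 169.6260

169.6260


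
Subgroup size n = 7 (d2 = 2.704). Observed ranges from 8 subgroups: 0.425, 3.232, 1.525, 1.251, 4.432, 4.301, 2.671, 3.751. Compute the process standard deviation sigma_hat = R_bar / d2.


R_bar = (0.425 + 3.232 + 1.525 + 1.251 + 4.432 + 4.301 + 2.671 + 3.751) / 8
R_bar = 21.588 / 8 = 2.6985
sigma_hat = R_bar / d2 = 2.6985 / 2.704 = 0.9980

0.9980


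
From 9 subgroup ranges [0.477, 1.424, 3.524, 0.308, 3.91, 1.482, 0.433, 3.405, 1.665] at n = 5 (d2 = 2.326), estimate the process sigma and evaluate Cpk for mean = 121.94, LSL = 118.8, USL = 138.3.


R_bar = (0.477 + 1.424 + 3.524 + 0.308 + 3.91 + 1.482 + 0.433 + 3.405 + 1.665) / 9 = 1.8475556
sigma = R_bar / d2 = 1.8475556 / 2.326 = 0.79430593
Cp = (USL - LSL)/(6*sigma) = (138.3 - 118.8)/(6*0.79430593) = 4.0916
Cpu = (138.3 - 121.94)/(3*0.79430593) = 6.8655
Cpl = (121.94 - 118.8)/(3*0.79430593) = 1.3177
Cpk = min(Cpu, Cpl) = 1.3177

1.3177


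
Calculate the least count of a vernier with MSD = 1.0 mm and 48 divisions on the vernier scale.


LC = MSD / n_div
= 1.0 / 48
= 0.0208

0.0208


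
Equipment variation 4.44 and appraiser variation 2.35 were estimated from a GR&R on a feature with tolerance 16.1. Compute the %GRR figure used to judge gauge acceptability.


GRR = sqrt(EV^2 + AV^2) = sqrt(4.44^2 + 2.35^2) = 5.0235545
%GRR = GRR / tol * 100 = 5.0235545 / 16.1 * 100
%GRR = 31.2022

31.2022


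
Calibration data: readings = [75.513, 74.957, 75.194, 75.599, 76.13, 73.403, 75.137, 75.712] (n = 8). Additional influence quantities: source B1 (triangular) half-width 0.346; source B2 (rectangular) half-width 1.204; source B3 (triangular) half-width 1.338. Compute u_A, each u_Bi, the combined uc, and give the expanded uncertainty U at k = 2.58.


mean = (75.513 + 74.957 + 75.194 + 75.599 + 76.13 + 73.403 + 75.137 + 75.712) / 8 = 75.205625
s = sqrt(sum((x - mean)^2)/(n-1)) = 0.81733223
u_A = s / sqrt(n) = 0.81733223 / sqrt(8) = 0.28897058
u_B1 = 0.346 / sqrt(6) = 0.14125391
u_B2 = 1.204 / sqrt(3) = 0.69512972
u_B3 = 1.338 / sqrt(6) = 0.54623621
uc = sqrt(0.28897058^2 + 0.14125391^2 + 0.69512972^2 + 0.54623621^2) = 0.94076351
U = k * uc = 2.58 * 0.94076351
U = 2.4272

2.4272


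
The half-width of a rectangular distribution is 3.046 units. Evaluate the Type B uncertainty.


u_B = half_width / sqrt(3)
u_B = 3.046 / 1.7320508
u_B = 1.7586

1.7586


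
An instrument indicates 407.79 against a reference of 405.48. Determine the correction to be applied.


Correction = standard - reading
= 405.48 - 407.79
= -2.3100

-2.3100


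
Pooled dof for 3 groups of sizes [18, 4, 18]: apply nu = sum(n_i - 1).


nu = sum_i (n_i - 1)
nu = ((18 - 1) + (4 - 1) + (18 - 1))
nu = 17 + 3 + 17
nu = 37

37


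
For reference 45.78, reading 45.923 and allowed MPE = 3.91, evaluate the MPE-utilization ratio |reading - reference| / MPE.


e = indication - reference = 45.923 - 45.78 = 0.1430
|e| = 0.1430
ratio = |e| / MPE = 0.1430 / 3.91
ratio = 0.0366

0.0366


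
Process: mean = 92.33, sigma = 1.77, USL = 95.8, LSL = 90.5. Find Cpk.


Cpu = (USL - mean) / (3*sigma) = (95.8 - 92.33) / (3*1.77) = 0.6535
Cpl = (mean - LSL) / (3*sigma) = (92.33 - 90.5) / (3*1.77) = 0.3446
Cpk = min(Cpu, Cpl) = 0.3446

0.3446


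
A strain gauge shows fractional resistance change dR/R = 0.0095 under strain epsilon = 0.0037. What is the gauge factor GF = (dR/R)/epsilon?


GF = (dR/R) / epsilon
= 0.0095 / 0.0037
= 2.5676

2.5676


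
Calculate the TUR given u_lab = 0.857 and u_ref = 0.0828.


TUR = u_lab / u_ref
= 0.857 / 0.0828
= 10.3502

10.3502


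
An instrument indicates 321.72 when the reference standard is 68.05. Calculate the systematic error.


Systematic error = measured - true
= 321.72 - 68.05
= 253.6700

253.6700


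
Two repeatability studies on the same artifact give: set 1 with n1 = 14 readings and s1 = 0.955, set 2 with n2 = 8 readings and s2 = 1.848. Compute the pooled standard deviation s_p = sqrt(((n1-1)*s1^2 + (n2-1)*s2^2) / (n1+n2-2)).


s_p = sqrt(((n1-1)*s1^2 + (n2-1)*s2^2) / (n1+n2-2))
numerator = (14-1)*0.955^2 + (8-1)*1.848^2 = 11.856325 + 23.905728 = 35.762053
denominator = 14 + 8 - 2 = 20
s_p^2 = 35.762053 / 20 = 1.7881027
s_p = sqrt(1.7881027) = 1.3372

1.3372


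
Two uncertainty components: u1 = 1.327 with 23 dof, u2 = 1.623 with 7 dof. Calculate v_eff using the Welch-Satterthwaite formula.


uc = sqrt(u1^2 + u2^2) = sqrt(1.327^2 + 1.623^2) = 2.0964394
v_eff = uc^4 / (u1^4/v1 + u2^4/v2)
= 2.0964394^4 / (1.327^4/23 + 1.623^4/7)
= 19.316536 / 1.1260541
v_eff = 17.1542

17.1542


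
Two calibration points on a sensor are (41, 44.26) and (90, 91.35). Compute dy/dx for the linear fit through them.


slope = (y2 - y1) / (x2 - x1)
= (91.35 - 44.26) / (90 - 41)
= 47.0900 / 49
= 0.9610

0.9610


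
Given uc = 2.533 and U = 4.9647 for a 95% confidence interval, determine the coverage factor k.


k = U / uc
k = 4.9647 / 2.533
k = 1.96

1.96


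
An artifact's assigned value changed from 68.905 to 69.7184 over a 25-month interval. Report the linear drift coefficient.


rate = (v2 - v1) / months
= (69.7184 - 68.905) / 25
= 0.8134 / 25
= 0.0325

0.0325


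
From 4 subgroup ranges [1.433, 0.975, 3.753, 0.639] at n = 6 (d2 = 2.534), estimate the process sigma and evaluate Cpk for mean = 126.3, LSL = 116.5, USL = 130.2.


R_bar = (1.433 + 0.975 + 3.753 + 0.639) / 4 = 1.7
sigma = R_bar / d2 = 1.7 / 2.534 = 0.67087609
Cp = (USL - LSL)/(6*sigma) = (130.2 - 116.5)/(6*0.67087609) = 3.4035
Cpu = (130.2 - 126.3)/(3*0.67087609) = 1.9378
Cpl = (126.3 - 116.5)/(3*0.67087609) = 4.8693
Cpk = min(Cpu, Cpl) = 1.9378

1.9378


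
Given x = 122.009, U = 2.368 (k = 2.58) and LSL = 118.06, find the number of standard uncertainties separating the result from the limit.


u = U / k = 2.368 / 2.58 = 0.91782946
margin = |LSL - x| = |118.06 - 122.009| = 3.949
z = margin / u = 3.949 / 0.91782946
z = 4.3025

4.3025


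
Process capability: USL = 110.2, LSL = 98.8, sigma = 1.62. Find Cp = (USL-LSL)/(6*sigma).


Cp = (USL - LSL) / (6 * sigma)
= (110.2 - 98.8) / (6 * 1.62)
= 11.4000 / 9.7200
= 1.1728

1.1728


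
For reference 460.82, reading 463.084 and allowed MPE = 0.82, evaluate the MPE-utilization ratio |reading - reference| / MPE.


e = indication - reference = 463.084 - 460.82 = 2.2640
|e| = 2.2640
ratio = |e| / MPE = 2.2640 / 0.82
ratio = 2.7610

2.7610


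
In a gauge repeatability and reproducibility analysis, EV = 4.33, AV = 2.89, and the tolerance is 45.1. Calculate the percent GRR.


GRR = sqrt(EV^2 + AV^2) = sqrt(4.33^2 + 2.89^2) = 5.2058621
%GRR = GRR / tol * 100 = 5.2058621 / 45.1 * 100
%GRR = 11.5429

11.5429


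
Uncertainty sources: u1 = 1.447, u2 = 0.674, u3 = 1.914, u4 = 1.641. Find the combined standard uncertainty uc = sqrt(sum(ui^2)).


uc = sqrt(1.447^2 + 0.674^2 + 1.914^2 + 1.641^2)
uc = sqrt(8.904362)
uc = 2.9840

2.9840


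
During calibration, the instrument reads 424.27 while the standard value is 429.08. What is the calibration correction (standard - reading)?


Correction = standard - reading
= 429.08 - 424.27
= 4.8100

4.8100


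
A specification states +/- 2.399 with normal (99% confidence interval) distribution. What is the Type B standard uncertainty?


u_B = half_width / 2.576
u_B = 2.399 / 2.576
u_B = 0.9313

0.9313


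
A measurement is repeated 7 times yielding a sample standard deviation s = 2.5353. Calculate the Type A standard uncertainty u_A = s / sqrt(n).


u_A = s / sqrt(n)
u_A = 2.5353 / sqrt(7)
u_A = 2.5353 / 2.6457513
u_A = 0.9583

0.9583


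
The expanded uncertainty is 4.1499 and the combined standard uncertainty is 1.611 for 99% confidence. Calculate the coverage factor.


k = U / uc
k = 4.1499 / 1.611
k = 2.576

2.576


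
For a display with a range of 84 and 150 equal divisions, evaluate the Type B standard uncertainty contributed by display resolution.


resolution = range / divisions
resolution = 84 / 150 = 0.56
u_res = resolution / (2*sqrt(3))
u_res = 0.56 / 3.4641016
u_res = 0.1617

0.1617


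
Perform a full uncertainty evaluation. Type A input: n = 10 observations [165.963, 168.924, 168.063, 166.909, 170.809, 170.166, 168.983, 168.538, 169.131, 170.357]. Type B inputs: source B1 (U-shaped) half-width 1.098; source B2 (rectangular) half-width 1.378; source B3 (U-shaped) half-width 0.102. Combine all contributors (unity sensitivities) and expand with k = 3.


mean = (165.963 + 168.924 + 168.063 + 166.909 + 170.809 + 170.166 + 168.983 + 168.538 + 169.131 + 170.357) / 10 = 168.7843
s = sqrt(sum((x - mean)^2)/(n-1)) = 1.517253
u_A = s / sqrt(n) = 1.517253 / sqrt(10) = 0.47979753
u_B1 = 1.098 / sqrt(2) = 0.77640325
u_B2 = 1.378 / sqrt(3) = 0.79558867
u_B3 = 0.102 / sqrt(2) = 0.072124892
uc = sqrt(0.47979753^2 + 0.77640325^2 + 0.79558867^2 + 0.072124892^2) = 1.2129184
U = k * uc = 3 * 1.2129184
U = 3.6388

3.6388
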